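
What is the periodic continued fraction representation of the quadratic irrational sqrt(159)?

[12; (1, 1, 1, 1, 3, 1, 1, 1, 1, 24)]

Write x_i = (sqrt(159) + m_i)/d_i with (m_0, d_0) = (0, 1). a_0 = floor(sqrt(159)) = 12, since 12^2 = 144 <= 159 < 169 = 13^2.
Iterate m_{i+1} = d_i*a_i - m_i, d_{i+1} = (159 - m_{i+1}^2)/d_i, a_{i+1} = floor((a_0 + m_{i+1})/d_{i+1}):
  m_1 = 1*12 - 0 = 12, d_1 = (159 - 12^2)/1 = 15/1 = 15, a_1 = floor((12 + 12)/15) = 1.
  m_2 = 15*1 - 12 = 3, d_2 = (159 - 3^2)/15 = 150/15 = 10, a_2 = floor((12 + 3)/10) = 1.
  m_3 = 10*1 - 3 = 7, d_3 = (159 - 7^2)/10 = 110/10 = 11, a_3 = floor((12 + 7)/11) = 1.
  m_4 = 11*1 - 7 = 4, d_4 = (159 - 4^2)/11 = 143/11 = 13, a_4 = floor((12 + 4)/13) = 1.
  m_5 = 13*1 - 4 = 9, d_5 = (159 - 9^2)/13 = 78/13 = 6, a_5 = floor((12 + 9)/6) = 3.
  m_6 = 6*3 - 9 = 9, d_6 = (159 - 9^2)/6 = 78/6 = 13, a_6 = floor((12 + 9)/13) = 1.
  m_7 = 13*1 - 9 = 4, d_7 = (159 - 4^2)/13 = 143/13 = 11, a_7 = floor((12 + 4)/11) = 1.
  m_8 = 11*1 - 4 = 7, d_8 = (159 - 7^2)/11 = 110/11 = 10, a_8 = floor((12 + 7)/10) = 1.
  m_9 = 10*1 - 7 = 3, d_9 = (159 - 3^2)/10 = 150/10 = 15, a_9 = floor((12 + 3)/15) = 1.
  m_10 = 15*1 - 3 = 12, d_10 = (159 - 12^2)/15 = 15/15 = 1, a_10 = floor((12 + 12)/1) = 24.
  m_11 = 1*24 - 12 = 12, d_11 = (159 - 12^2)/1 = 15/1 = 15: (m_11, d_11) = (m_1, d_1) = (12, 15), so from here the quotients repeat a_1, ..., a_10; the period length is 10.
Hence the expansion of sqrt(159) is a_0 = 12 followed by the repeating block 1, 1, 1, 1, 3, 1, 1, 1, 1, 24 (period 10).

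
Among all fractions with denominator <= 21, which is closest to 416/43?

29/3

Expand x = 416/43 as a continued fraction with the Euclidean algorithm:
  416 = 9*43 + 29, so a_0 = 9.
  43 = 1*29 + 14, so a_1 = 1.
  29 = 2*14 + 1, so a_2 = 2.
  14 = 14*1 + 0, so a_3 = 14.
so x = [9; 1, 2, 14].
Convergents (p_i = a_i*p_{i-1} + p_{i-2}, q_i = a_i*q_{i-1} + q_{i-2} with p_{-2}=0, p_{-1}=1, q_{-2}=1, q_{-1}=0), until the denominator exceeds 21:
  i=0: a_0=9, p_0 = 9*1 + 0 = 9, q_0 = 9*0 + 1 = 1.
  i=1: a_1=1, p_1 = 1*9 + 1 = 10, q_1 = 1*1 + 0 = 1.
  i=2: a_2=2, p_2 = 2*10 + 9 = 29, q_2 = 2*1 + 1 = 3.
  i=3: a_3=14, p_3 = 14*29 + 10 = 416, q_3 = 14*3 + 1 = 43.
q_3 = 43 > 21, so the last convergent with denominator <= 21 is p_2/q_2 = 29/3.
The closest fraction with denominator <= 21 is either p_2/q_2 or the intermediate fraction (k*p_2 + p_1)/(k*q_2 + q_1) with the largest k >= 1 whose denominator stays <= 21; these approach x as k grows, and every other convergent or intermediate fraction in range is farther away.
Largest k: floor((21 - q_1)/q_2) = floor((21 - 1)/3) = 6.
That gives (6*29 + 10)/(6*3 + 1) = 184/19.
Compare the errors: |x - 29/3| = |416*3 - 29*43|/(43*3) = 1/129, and |x - 184/19| = |416*19 - 184*43|/(43*19) = 8/817.
Cross-multiplying, 1*817 = 817 < 1032 = 8*129, so 1/129 is smaller: the convergent 29/3 is closer to x than 184/19.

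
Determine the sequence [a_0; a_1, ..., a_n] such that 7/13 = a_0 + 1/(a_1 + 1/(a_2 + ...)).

Run the Euclidean algorithm on 7 and 13; the successive quotients are the partial quotients a_0, a_1, ... (each step inverts the fractional part left over by the previous one):
  7 = 0*13 + 7, so a_0 = 0.
  13 = 1*7 + 6, so a_1 = 1.
  7 = 1*6 + 1, so a_2 = 1.
  6 = 6*1 + 0, so a_3 = 6.
The remainder reaches 0 after 4 divisions, so the expansion has 4 partial quotients, read off in order.

[0; 1, 1, 6]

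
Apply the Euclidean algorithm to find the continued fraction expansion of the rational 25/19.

Run the Euclidean algorithm on 25 and 19; the successive quotients are the partial quotients a_0, a_1, ... (each step inverts the fractional part left over by the previous one):
  25 = 1*19 + 6, so a_0 = 1.
  19 = 3*6 + 1, so a_1 = 3.
  6 = 6*1 + 0, so a_2 = 6.
The remainder reaches 0 after 3 divisions, so the expansion has 3 partial quotients, read off in order.

[1; 3, 6]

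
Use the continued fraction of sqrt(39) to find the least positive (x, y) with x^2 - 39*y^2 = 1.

(x, y) = (25, 4)

First expand sqrt(39) as a continued fraction. With x_i = (sqrt(39) + m_i)/d_i and (m_0, d_0) = (0, 1): a_0 = floor(sqrt(39)) = 6, since 6^2 = 36 <= 39 < 49 = 7^2.
Iterate m_{i+1} = d_i*a_i - m_i, d_{i+1} = (39 - m_{i+1}^2)/d_i, a_{i+1} = floor((a_0 + m_{i+1})/d_{i+1}):
  m_1 = 1*6 - 0 = 6, d_1 = (39 - 6^2)/1 = 3/1 = 3, a_1 = floor((6 + 6)/3) = 4.
  m_2 = 3*4 - 6 = 6, d_2 = (39 - 6^2)/3 = 3/3 = 1, a_2 = floor((6 + 6)/1) = 12.
  m_3 = 1*12 - 6 = 6, d_3 = (39 - 6^2)/1 = 3/1 = 3: (m_3, d_3) = (m_1, d_1) = (6, 3), so from here the quotients repeat a_1, a_2; the period length is 2.
So sqrt(39) = [6; (4, 12)] with period length k = 2.
k is even, so the fundamental solution of x^2 - 39y^2 = 1 is (p_{k-1}, q_{k-1}) = (p_1, q_1); compute convergents through index 1.
Convergents (p_i = a_i*p_{i-1} + p_{i-2}, q_i = a_i*q_{i-1} + q_{i-2} with p_{-2}=0, p_{-1}=1, q_{-2}=1, q_{-1}=0):
  i=0: a_0=6, p_0 = 6*1 + 0 = 6, q_0 = 6*0 + 1 = 1.
  i=1: a_1=4, p_1 = 4*6 + 1 = 25, q_1 = 4*1 + 0 = 4.
Check: 25^2 - 39*4^2 = 625 - 624 = 1, so (x, y) = (25, 4) solves the equation, and by the theorem it is the least positive solution.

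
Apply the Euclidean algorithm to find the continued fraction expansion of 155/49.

[3; 6, 8]

Run the Euclidean algorithm on 155 and 49; the successive quotients are the partial quotients a_0, a_1, ... (each step inverts the fractional part left over by the previous one):
  155 = 3*49 + 8, so a_0 = 3.
  49 = 6*8 + 1, so a_1 = 6.
  8 = 8*1 + 0, so a_2 = 8.
The remainder reaches 0 after 3 divisions, so the expansion has 3 partial quotients, read off in order.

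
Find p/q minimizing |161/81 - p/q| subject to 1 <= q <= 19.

Expand x = 161/81 as a continued fraction with the Euclidean algorithm:
  161 = 1*81 + 80, so a_0 = 1.
  81 = 1*80 + 1, so a_1 = 1.
  80 = 80*1 + 0, so a_2 = 80.
so x = [1; 1, 80].
Convergents (p_i = a_i*p_{i-1} + p_{i-2}, q_i = a_i*q_{i-1} + q_{i-2} with p_{-2}=0, p_{-1}=1, q_{-2}=1, q_{-1}=0), until the denominator exceeds 19:
  i=0: a_0=1, p_0 = 1*1 + 0 = 1, q_0 = 1*0 + 1 = 1.
  i=1: a_1=1, p_1 = 1*1 + 1 = 2, q_1 = 1*1 + 0 = 1.
  i=2: a_2=80, p_2 = 80*2 + 1 = 161, q_2 = 80*1 + 1 = 81.
q_2 = 81 > 19, so the last convergent with denominator <= 19 is p_1/q_1 = 2/1.
The closest fraction with denominator <= 19 is either p_1/q_1 or the intermediate fraction (k*p_1 + p_0)/(k*q_1 + q_0) with the largest k >= 1 whose denominator stays <= 19; these approach x as k grows, and every other convergent or intermediate fraction in range is farther away.
Largest k: floor((19 - q_0)/q_1) = floor((19 - 1)/1) = 18.
That gives (18*2 + 1)/(18*1 + 1) = 37/19.
Compare the errors: |x - 2/1| = |161*1 - 2*81|/(81*1) = 1/81, and |x - 37/19| = |161*19 - 37*81|/(81*19) = 62/1539.
Cross-multiplying, 1*1539 = 1539 < 5022 = 62*81, so 1/81 is smaller: the convergent 2/1 is closer to x than 37/19.

2/1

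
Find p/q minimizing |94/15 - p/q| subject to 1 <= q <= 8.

Expand x = 94/15 as a continued fraction with the Euclidean algorithm:
  94 = 6*15 + 4, so a_0 = 6.
  15 = 3*4 + 3, so a_1 = 3.
  4 = 1*3 + 1, so a_2 = 1.
  3 = 3*1 + 0, so a_3 = 3.
so x = [6; 3, 1, 3].
Convergents (p_i = a_i*p_{i-1} + p_{i-2}, q_i = a_i*q_{i-1} + q_{i-2} with p_{-2}=0, p_{-1}=1, q_{-2}=1, q_{-1}=0), until the denominator exceeds 8:
  i=0: a_0=6, p_0 = 6*1 + 0 = 6, q_0 = 6*0 + 1 = 1.
  i=1: a_1=3, p_1 = 3*6 + 1 = 19, q_1 = 3*1 + 0 = 3.
  i=2: a_2=1, p_2 = 1*19 + 6 = 25, q_2 = 1*3 + 1 = 4.
  i=3: a_3=3, p_3 = 3*25 + 19 = 94, q_3 = 3*4 + 3 = 15.
q_3 = 15 > 8, so the last convergent with denominator <= 8 is p_2/q_2 = 25/4.
The closest fraction with denominator <= 8 is either p_2/q_2 or the intermediate fraction (k*p_2 + p_1)/(k*q_2 + q_1) with the largest k >= 1 whose denominator stays <= 8; these approach x as k grows, and every other convergent or intermediate fraction in range is farther away.
Largest k: floor((8 - q_1)/q_2) = floor((8 - 3)/4) = 1.
That gives (1*25 + 19)/(1*4 + 3) = 44/7.
Compare the errors: |x - 25/4| = |94*4 - 25*15|/(15*4) = 1/60, and |x - 44/7| = |94*7 - 44*15|/(15*7) = 2/105.
Cross-multiplying, 1*105 = 105 < 120 = 2*60, so 1/60 is smaller: the convergent 25/4 is closer to x than 44/7.

25/4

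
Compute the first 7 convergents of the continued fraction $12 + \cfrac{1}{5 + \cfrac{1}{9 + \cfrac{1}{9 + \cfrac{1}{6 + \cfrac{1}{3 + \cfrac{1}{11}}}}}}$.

12/1, 61/5, 561/46, 5110/419, 31221/2560, 98773/8099, 1117724/91649

Using the convergent recurrence p_i = a_i*p_{i-1} + p_{i-2}, q_i = a_i*q_{i-1} + q_{i-2} with p_{-2}=0, p_{-1}=1, q_{-2}=1, q_{-1}=0:
  i=0: a_0=12, p_0 = 12*1 + 0 = 12, q_0 = 12*0 + 1 = 1.
  i=1: a_1=5, p_1 = 5*12 + 1 = 61, q_1 = 5*1 + 0 = 5.
  i=2: a_2=9, p_2 = 9*61 + 12 = 561, q_2 = 9*5 + 1 = 46.
  i=3: a_3=9, p_3 = 9*561 + 61 = 5110, q_3 = 9*46 + 5 = 419.
  i=4: a_4=6, p_4 = 6*5110 + 561 = 31221, q_4 = 6*419 + 46 = 2560.
  i=5: a_5=3, p_5 = 3*31221 + 5110 = 98773, q_5 = 3*2560 + 419 = 8099.
  i=6: a_6=11, p_6 = 11*98773 + 31221 = 1117724, q_6 = 11*8099 + 2560 = 91649.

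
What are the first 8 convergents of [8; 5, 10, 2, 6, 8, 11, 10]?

8/1, 41/5, 418/51, 877/107, 5680/693, 46317/5651, 515167/62854, 5197987/634191

Using the convergent recurrence p_i = a_i*p_{i-1} + p_{i-2}, q_i = a_i*q_{i-1} + q_{i-2} with p_{-2}=0, p_{-1}=1, q_{-2}=1, q_{-1}=0:
  i=0: a_0=8, p_0 = 8*1 + 0 = 8, q_0 = 8*0 + 1 = 1.
  i=1: a_1=5, p_1 = 5*8 + 1 = 41, q_1 = 5*1 + 0 = 5.
  i=2: a_2=10, p_2 = 10*41 + 8 = 418, q_2 = 10*5 + 1 = 51.
  i=3: a_3=2, p_3 = 2*418 + 41 = 877, q_3 = 2*51 + 5 = 107.
  i=4: a_4=6, p_4 = 6*877 + 418 = 5680, q_4 = 6*107 + 51 = 693.
  i=5: a_5=8, p_5 = 8*5680 + 877 = 46317, q_5 = 8*693 + 107 = 5651.
  i=6: a_6=11, p_6 = 11*46317 + 5680 = 515167, q_6 = 11*5651 + 693 = 62854.
  i=7: a_7=10, p_7 = 10*515167 + 46317 = 5197987, q_7 = 10*62854 + 5651 = 634191.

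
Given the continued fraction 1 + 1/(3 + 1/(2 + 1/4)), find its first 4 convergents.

Using the convergent recurrence p_i = a_i*p_{i-1} + p_{i-2}, q_i = a_i*q_{i-1} + q_{i-2} with p_{-2}=0, p_{-1}=1, q_{-2}=1, q_{-1}=0:
  i=0: a_0=1, p_0 = 1*1 + 0 = 1, q_0 = 1*0 + 1 = 1.
  i=1: a_1=3, p_1 = 3*1 + 1 = 4, q_1 = 3*1 + 0 = 3.
  i=2: a_2=2, p_2 = 2*4 + 1 = 9, q_2 = 2*3 + 1 = 7.
  i=3: a_3=4, p_3 = 4*9 + 4 = 40, q_3 = 4*7 + 3 = 31.

1/1, 4/3, 9/7, 40/31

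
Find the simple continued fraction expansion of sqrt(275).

[16; (1, 1, 2, 1, 1, 32)]

Write x_i = (sqrt(275) + m_i)/d_i with (m_0, d_0) = (0, 1). a_0 = floor(sqrt(275)) = 16, since 16^2 = 256 <= 275 < 289 = 17^2.
Iterate m_{i+1} = d_i*a_i - m_i, d_{i+1} = (275 - m_{i+1}^2)/d_i, a_{i+1} = floor((a_0 + m_{i+1})/d_{i+1}):
  m_1 = 1*16 - 0 = 16, d_1 = (275 - 16^2)/1 = 19/1 = 19, a_1 = floor((16 + 16)/19) = 1.
  m_2 = 19*1 - 16 = 3, d_2 = (275 - 3^2)/19 = 266/19 = 14, a_2 = floor((16 + 3)/14) = 1.
  m_3 = 14*1 - 3 = 11, d_3 = (275 - 11^2)/14 = 154/14 = 11, a_3 = floor((16 + 11)/11) = 2.
  m_4 = 11*2 - 11 = 11, d_4 = (275 - 11^2)/11 = 154/11 = 14, a_4 = floor((16 + 11)/14) = 1.
  m_5 = 14*1 - 11 = 3, d_5 = (275 - 3^2)/14 = 266/14 = 19, a_5 = floor((16 + 3)/19) = 1.
  m_6 = 19*1 - 3 = 16, d_6 = (275 - 16^2)/19 = 19/19 = 1, a_6 = floor((16 + 16)/1) = 32.
  m_7 = 1*32 - 16 = 16, d_7 = (275 - 16^2)/1 = 19/1 = 19: (m_7, d_7) = (m_1, d_1) = (16, 19), so from here the quotients repeat a_1, ..., a_6; the period length is 6.
Hence the expansion of sqrt(275) is a_0 = 16 followed by the repeating block 1, 1, 2, 1, 1, 32 (period 6).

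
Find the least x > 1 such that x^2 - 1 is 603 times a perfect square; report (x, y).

(x, y) = (48842, 1989)

First expand sqrt(603) as a continued fraction. With x_i = (sqrt(603) + m_i)/d_i and (m_0, d_0) = (0, 1): a_0 = floor(sqrt(603)) = 24, since 24^2 = 576 <= 603 < 625 = 25^2.
Iterate m_{i+1} = d_i*a_i - m_i, d_{i+1} = (603 - m_{i+1}^2)/d_i, a_{i+1} = floor((a_0 + m_{i+1})/d_{i+1}):
  m_1 = 1*24 - 0 = 24, d_1 = (603 - 24^2)/1 = 27/1 = 27, a_1 = floor((24 + 24)/27) = 1.
  m_2 = 27*1 - 24 = 3, d_2 = (603 - 3^2)/27 = 594/27 = 22, a_2 = floor((24 + 3)/22) = 1.
  m_3 = 22*1 - 3 = 19, d_3 = (603 - 19^2)/22 = 242/22 = 11, a_3 = floor((24 + 19)/11) = 3.
  m_4 = 11*3 - 19 = 14, d_4 = (603 - 14^2)/11 = 407/11 = 37, a_4 = floor((24 + 14)/37) = 1.
  m_5 = 37*1 - 14 = 23, d_5 = (603 - 23^2)/37 = 74/37 = 2, a_5 = floor((24 + 23)/2) = 23.
  m_6 = 2*23 - 23 = 23, d_6 = (603 - 23^2)/2 = 74/2 = 37, a_6 = floor((24 + 23)/37) = 1.
  m_7 = 37*1 - 23 = 14, d_7 = (603 - 14^2)/37 = 407/37 = 11, a_7 = floor((24 + 14)/11) = 3.
  m_8 = 11*3 - 14 = 19, d_8 = (603 - 19^2)/11 = 242/11 = 22, a_8 = floor((24 + 19)/22) = 1.
  m_9 = 22*1 - 19 = 3, d_9 = (603 - 3^2)/22 = 594/22 = 27, a_9 = floor((24 + 3)/27) = 1.
  m_10 = 27*1 - 3 = 24, d_10 = (603 - 24^2)/27 = 27/27 = 1, a_10 = floor((24 + 24)/1) = 48.
  m_11 = 1*48 - 24 = 24, d_11 = (603 - 24^2)/1 = 27/1 = 27: (m_11, d_11) = (m_1, d_1) = (24, 27), so from here the quotients repeat a_1, ..., a_10; the period length is 10.
So sqrt(603) = [24; (1, 1, 3, 1, 23, 1, 3, 1, 1, 48)] with period length k = 10.
k is even, so the fundamental solution of x^2 - 603y^2 = 1 is (p_{k-1}, q_{k-1}) = (p_9, q_9); compute convergents through index 9.
Convergents (p_i = a_i*p_{i-1} + p_{i-2}, q_i = a_i*q_{i-1} + q_{i-2} with p_{-2}=0, p_{-1}=1, q_{-2}=1, q_{-1}=0):
  i=0: a_0=24, p_0 = 24*1 + 0 = 24, q_0 = 24*0 + 1 = 1.
  i=1: a_1=1, p_1 = 1*24 + 1 = 25, q_1 = 1*1 + 0 = 1.
  i=2: a_2=1, p_2 = 1*25 + 24 = 49, q_2 = 1*1 + 1 = 2.
  i=3: a_3=3, p_3 = 3*49 + 25 = 172, q_3 = 3*2 + 1 = 7.
  i=4: a_4=1, p_4 = 1*172 + 49 = 221, q_4 = 1*7 + 2 = 9.
  i=5: a_5=23, p_5 = 23*221 + 172 = 5255, q_5 = 23*9 + 7 = 214.
  i=6: a_6=1, p_6 = 1*5255 + 221 = 5476, q_6 = 1*214 + 9 = 223.
  i=7: a_7=3, p_7 = 3*5476 + 5255 = 21683, q_7 = 3*223 + 214 = 883.
  i=8: a_8=1, p_8 = 1*21683 + 5476 = 27159, q_8 = 1*883 + 223 = 1106.
  i=9: a_9=1, p_9 = 1*27159 + 21683 = 48842, q_9 = 1*1106 + 883 = 1989.
Check: 48842^2 - 603*1989^2 = 2385540964 - 2385540963 = 1, so (x, y) = (48842, 1989) solves the equation, and by the theorem it is the least positive solution.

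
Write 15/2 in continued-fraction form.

Run the Euclidean algorithm on 15 and 2; the successive quotients are the partial quotients a_0, a_1, ... (each step inverts the fractional part left over by the previous one):
  15 = 7*2 + 1, so a_0 = 7.
  2 = 2*1 + 0, so a_1 = 2.
The remainder reaches 0 after 2 divisions, so the expansion has 2 partial quotients, read off in order.

[7; 2]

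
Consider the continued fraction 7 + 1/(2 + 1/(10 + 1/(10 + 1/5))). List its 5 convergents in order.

7/1, 15/2, 157/21, 1585/212, 8082/1081

Using the convergent recurrence p_i = a_i*p_{i-1} + p_{i-2}, q_i = a_i*q_{i-1} + q_{i-2} with p_{-2}=0, p_{-1}=1, q_{-2}=1, q_{-1}=0:
  i=0: a_0=7, p_0 = 7*1 + 0 = 7, q_0 = 7*0 + 1 = 1.
  i=1: a_1=2, p_1 = 2*7 + 1 = 15, q_1 = 2*1 + 0 = 2.
  i=2: a_2=10, p_2 = 10*15 + 7 = 157, q_2 = 10*2 + 1 = 21.
  i=3: a_3=10, p_3 = 10*157 + 15 = 1585, q_3 = 10*21 + 2 = 212.
  i=4: a_4=5, p_4 = 5*1585 + 157 = 8082, q_4 = 5*212 + 21 = 1081.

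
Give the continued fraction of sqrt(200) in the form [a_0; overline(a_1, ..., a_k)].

[14; overline(7, 28)]

Write x_i = (sqrt(200) + m_i)/d_i with (m_0, d_0) = (0, 1). a_0 = floor(sqrt(200)) = 14, since 14^2 = 196 <= 200 < 225 = 15^2.
Iterate m_{i+1} = d_i*a_i - m_i, d_{i+1} = (200 - m_{i+1}^2)/d_i, a_{i+1} = floor((a_0 + m_{i+1})/d_{i+1}):
  m_1 = 1*14 - 0 = 14, d_1 = (200 - 14^2)/1 = 4/1 = 4, a_1 = floor((14 + 14)/4) = 7.
  m_2 = 4*7 - 14 = 14, d_2 = (200 - 14^2)/4 = 4/4 = 1, a_2 = floor((14 + 14)/1) = 28.
  m_3 = 1*28 - 14 = 14, d_3 = (200 - 14^2)/1 = 4/1 = 4: (m_3, d_3) = (m_1, d_1) = (14, 4), so from here the quotients repeat a_1, a_2; the period length is 2.
Hence the expansion of sqrt(200) is a_0 = 14 followed by the repeating block 7, 28 (period 2).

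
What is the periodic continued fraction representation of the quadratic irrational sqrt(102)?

[10; (10, 20)]

Write x_i = (sqrt(102) + m_i)/d_i with (m_0, d_0) = (0, 1). a_0 = floor(sqrt(102)) = 10, since 10^2 = 100 <= 102 < 121 = 11^2.
Iterate m_{i+1} = d_i*a_i - m_i, d_{i+1} = (102 - m_{i+1}^2)/d_i, a_{i+1} = floor((a_0 + m_{i+1})/d_{i+1}):
  m_1 = 1*10 - 0 = 10, d_1 = (102 - 10^2)/1 = 2/1 = 2, a_1 = floor((10 + 10)/2) = 10.
  m_2 = 2*10 - 10 = 10, d_2 = (102 - 10^2)/2 = 2/2 = 1, a_2 = floor((10 + 10)/1) = 20.
  m_3 = 1*20 - 10 = 10, d_3 = (102 - 10^2)/1 = 2/1 = 2: (m_3, d_3) = (m_1, d_1) = (10, 2), so from here the quotients repeat a_1, a_2; the period length is 2.
Hence the expansion of sqrt(102) is a_0 = 10 followed by the repeating block 10, 20 (period 2).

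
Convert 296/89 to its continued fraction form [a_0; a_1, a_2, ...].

[3; 3, 14, 2]

Run the Euclidean algorithm on 296 and 89; the successive quotients are the partial quotients a_0, a_1, ... (each step inverts the fractional part left over by the previous one):
  296 = 3*89 + 29, so a_0 = 3.
  89 = 3*29 + 2, so a_1 = 3.
  29 = 14*2 + 1, so a_2 = 14.
  2 = 2*1 + 0, so a_3 = 2.
The remainder reaches 0 after 4 divisions, so the expansion has 4 partial quotients, read off in order.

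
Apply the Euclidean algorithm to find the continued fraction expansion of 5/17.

Run the Euclidean algorithm on 5 and 17; the successive quotients are the partial quotients a_0, a_1, ... (each step inverts the fractional part left over by the previous one):
  5 = 0*17 + 5, so a_0 = 0.
  17 = 3*5 + 2, so a_1 = 3.
  5 = 2*2 + 1, so a_2 = 2.
  2 = 2*1 + 0, so a_3 = 2.
The remainder reaches 0 after 4 divisions, so the expansion has 4 partial quotients, read off in order.

[0; 3, 2, 2]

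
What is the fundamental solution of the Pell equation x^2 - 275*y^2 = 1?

(x, y) = (199, 12)

First expand sqrt(275) as a continued fraction. With x_i = (sqrt(275) + m_i)/d_i and (m_0, d_0) = (0, 1): a_0 = floor(sqrt(275)) = 16, since 16^2 = 256 <= 275 < 289 = 17^2.
Iterate m_{i+1} = d_i*a_i - m_i, d_{i+1} = (275 - m_{i+1}^2)/d_i, a_{i+1} = floor((a_0 + m_{i+1})/d_{i+1}):
  m_1 = 1*16 - 0 = 16, d_1 = (275 - 16^2)/1 = 19/1 = 19, a_1 = floor((16 + 16)/19) = 1.
  m_2 = 19*1 - 16 = 3, d_2 = (275 - 3^2)/19 = 266/19 = 14, a_2 = floor((16 + 3)/14) = 1.
  m_3 = 14*1 - 3 = 11, d_3 = (275 - 11^2)/14 = 154/14 = 11, a_3 = floor((16 + 11)/11) = 2.
  m_4 = 11*2 - 11 = 11, d_4 = (275 - 11^2)/11 = 154/11 = 14, a_4 = floor((16 + 11)/14) = 1.
  m_5 = 14*1 - 11 = 3, d_5 = (275 - 3^2)/14 = 266/14 = 19, a_5 = floor((16 + 3)/19) = 1.
  m_6 = 19*1 - 3 = 16, d_6 = (275 - 16^2)/19 = 19/19 = 1, a_6 = floor((16 + 16)/1) = 32.
  m_7 = 1*32 - 16 = 16, d_7 = (275 - 16^2)/1 = 19/1 = 19: (m_7, d_7) = (m_1, d_1) = (16, 19), so from here the quotients repeat a_1, ..., a_6; the period length is 6.
So sqrt(275) = [16; (1, 1, 2, 1, 1, 32)] with period length k = 6.
k is even, so the fundamental solution of x^2 - 275y^2 = 1 is (p_{k-1}, q_{k-1}) = (p_5, q_5); compute convergents through index 5.
Convergents (p_i = a_i*p_{i-1} + p_{i-2}, q_i = a_i*q_{i-1} + q_{i-2} with p_{-2}=0, p_{-1}=1, q_{-2}=1, q_{-1}=0):
  i=0: a_0=16, p_0 = 16*1 + 0 = 16, q_0 = 16*0 + 1 = 1.
  i=1: a_1=1, p_1 = 1*16 + 1 = 17, q_1 = 1*1 + 0 = 1.
  i=2: a_2=1, p_2 = 1*17 + 16 = 33, q_2 = 1*1 + 1 = 2.
  i=3: a_3=2, p_3 = 2*33 + 17 = 83, q_3 = 2*2 + 1 = 5.
  i=4: a_4=1, p_4 = 1*83 + 33 = 116, q_4 = 1*5 + 2 = 7.
  i=5: a_5=1, p_5 = 1*116 + 83 = 199, q_5 = 1*7 + 5 = 12.
Check: 199^2 - 275*12^2 = 39601 - 39600 = 1, so (x, y) = (199, 12) solves the equation, and by the theorem it is the least positive solution.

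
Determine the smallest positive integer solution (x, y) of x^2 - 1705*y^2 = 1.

First expand sqrt(1705) as a continued fraction. With x_i = (sqrt(1705) + m_i)/d_i and (m_0, d_0) = (0, 1): a_0 = floor(sqrt(1705)) = 41, since 41^2 = 1681 <= 1705 < 1764 = 42^2.
Iterate m_{i+1} = d_i*a_i - m_i, d_{i+1} = (1705 - m_{i+1}^2)/d_i, a_{i+1} = floor((a_0 + m_{i+1})/d_{i+1}):
  m_1 = 1*41 - 0 = 41, d_1 = (1705 - 41^2)/1 = 24/1 = 24, a_1 = floor((41 + 41)/24) = 3.
  m_2 = 24*3 - 41 = 31, d_2 = (1705 - 31^2)/24 = 744/24 = 31, a_2 = floor((41 + 31)/31) = 2.
  m_3 = 31*2 - 31 = 31, d_3 = (1705 - 31^2)/31 = 744/31 = 24, a_3 = floor((41 + 31)/24) = 3.
  m_4 = 24*3 - 31 = 41, d_4 = (1705 - 41^2)/24 = 24/24 = 1, a_4 = floor((41 + 41)/1) = 82.
  m_5 = 1*82 - 41 = 41, d_5 = (1705 - 41^2)/1 = 24/1 = 24: (m_5, d_5) = (m_1, d_1) = (41, 24), so from here the quotients repeat a_1, ..., a_4; the period length is 4.
So sqrt(1705) = [41; (3, 2, 3, 82)] with period length k = 4.
k is even, so the fundamental solution of x^2 - 1705y^2 = 1 is (p_{k-1}, q_{k-1}) = (p_3, q_3); compute convergents through index 3.
Convergents (p_i = a_i*p_{i-1} + p_{i-2}, q_i = a_i*q_{i-1} + q_{i-2} with p_{-2}=0, p_{-1}=1, q_{-2}=1, q_{-1}=0):
  i=0: a_0=41, p_0 = 41*1 + 0 = 41, q_0 = 41*0 + 1 = 1.
  i=1: a_1=3, p_1 = 3*41 + 1 = 124, q_1 = 3*1 + 0 = 3.
  i=2: a_2=2, p_2 = 2*124 + 41 = 289, q_2 = 2*3 + 1 = 7.
  i=3: a_3=3, p_3 = 3*289 + 124 = 991, q_3 = 3*7 + 3 = 24.
Check: 991^2 - 1705*24^2 = 982081 - 982080 = 1, so (x, y) = (991, 24) solves the equation, and by the theorem it is the least positive solution.

(x, y) = (991, 24)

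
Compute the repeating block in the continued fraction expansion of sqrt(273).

[16; (1, 1, 10, 1, 1, 32)]

Write x_i = (sqrt(273) + m_i)/d_i with (m_0, d_0) = (0, 1). a_0 = floor(sqrt(273)) = 16, since 16^2 = 256 <= 273 < 289 = 17^2.
Iterate m_{i+1} = d_i*a_i - m_i, d_{i+1} = (273 - m_{i+1}^2)/d_i, a_{i+1} = floor((a_0 + m_{i+1})/d_{i+1}):
  m_1 = 1*16 - 0 = 16, d_1 = (273 - 16^2)/1 = 17/1 = 17, a_1 = floor((16 + 16)/17) = 1.
  m_2 = 17*1 - 16 = 1, d_2 = (273 - 1^2)/17 = 272/17 = 16, a_2 = floor((16 + 1)/16) = 1.
  m_3 = 16*1 - 1 = 15, d_3 = (273 - 15^2)/16 = 48/16 = 3, a_3 = floor((16 + 15)/3) = 10.
  m_4 = 3*10 - 15 = 15, d_4 = (273 - 15^2)/3 = 48/3 = 16, a_4 = floor((16 + 15)/16) = 1.
  m_5 = 16*1 - 15 = 1, d_5 = (273 - 1^2)/16 = 272/16 = 17, a_5 = floor((16 + 1)/17) = 1.
  m_6 = 17*1 - 1 = 16, d_6 = (273 - 16^2)/17 = 17/17 = 1, a_6 = floor((16 + 16)/1) = 32.
  m_7 = 1*32 - 16 = 16, d_7 = (273 - 16^2)/1 = 17/1 = 17: (m_7, d_7) = (m_1, d_1) = (16, 17), so from here the quotients repeat a_1, ..., a_6; the period length is 6.
Hence the expansion of sqrt(273) is a_0 = 16 followed by the repeating block 1, 1, 10, 1, 1, 32 (period 6).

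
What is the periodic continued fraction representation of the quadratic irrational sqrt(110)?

Write x_i = (sqrt(110) + m_i)/d_i with (m_0, d_0) = (0, 1). a_0 = floor(sqrt(110)) = 10, since 10^2 = 100 <= 110 < 121 = 11^2.
Iterate m_{i+1} = d_i*a_i - m_i, d_{i+1} = (110 - m_{i+1}^2)/d_i, a_{i+1} = floor((a_0 + m_{i+1})/d_{i+1}):
  m_1 = 1*10 - 0 = 10, d_1 = (110 - 10^2)/1 = 10/1 = 10, a_1 = floor((10 + 10)/10) = 2.
  m_2 = 10*2 - 10 = 10, d_2 = (110 - 10^2)/10 = 10/10 = 1, a_2 = floor((10 + 10)/1) = 20.
  m_3 = 1*20 - 10 = 10, d_3 = (110 - 10^2)/1 = 10/1 = 10: (m_3, d_3) = (m_1, d_1) = (10, 10), so from here the quotients repeat a_1, a_2; the period length is 2.
Hence the expansion of sqrt(110) is a_0 = 10 followed by the repeating block 2, 20 (period 2).

[10; (2, 20)]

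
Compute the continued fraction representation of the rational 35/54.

[0; 1, 1, 1, 5, 3]

Run the Euclidean algorithm on 35 and 54; the successive quotients are the partial quotients a_0, a_1, ... (each step inverts the fractional part left over by the previous one):
  35 = 0*54 + 35, so a_0 = 0.
  54 = 1*35 + 19, so a_1 = 1.
  35 = 1*19 + 16, so a_2 = 1.
  19 = 1*16 + 3, so a_3 = 1.
  16 = 5*3 + 1, so a_4 = 5.
  3 = 3*1 + 0, so a_5 = 3.
The remainder reaches 0 after 6 divisions, so the expansion has 6 partial quotients, read off in order.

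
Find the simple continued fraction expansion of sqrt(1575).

[39; (1, 2, 5, 2, 1, 78)]

Write x_i = (sqrt(1575) + m_i)/d_i with (m_0, d_0) = (0, 1). a_0 = floor(sqrt(1575)) = 39, since 39^2 = 1521 <= 1575 < 1600 = 40^2.
Iterate m_{i+1} = d_i*a_i - m_i, d_{i+1} = (1575 - m_{i+1}^2)/d_i, a_{i+1} = floor((a_0 + m_{i+1})/d_{i+1}):
  m_1 = 1*39 - 0 = 39, d_1 = (1575 - 39^2)/1 = 54/1 = 54, a_1 = floor((39 + 39)/54) = 1.
  m_2 = 54*1 - 39 = 15, d_2 = (1575 - 15^2)/54 = 1350/54 = 25, a_2 = floor((39 + 15)/25) = 2.
  m_3 = 25*2 - 15 = 35, d_3 = (1575 - 35^2)/25 = 350/25 = 14, a_3 = floor((39 + 35)/14) = 5.
  m_4 = 14*5 - 35 = 35, d_4 = (1575 - 35^2)/14 = 350/14 = 25, a_4 = floor((39 + 35)/25) = 2.
  m_5 = 25*2 - 35 = 15, d_5 = (1575 - 15^2)/25 = 1350/25 = 54, a_5 = floor((39 + 15)/54) = 1.
  m_6 = 54*1 - 15 = 39, d_6 = (1575 - 39^2)/54 = 54/54 = 1, a_6 = floor((39 + 39)/1) = 78.
  m_7 = 1*78 - 39 = 39, d_7 = (1575 - 39^2)/1 = 54/1 = 54: (m_7, d_7) = (m_1, d_1) = (39, 54), so from here the quotients repeat a_1, ..., a_6; the period length is 6.
Hence the expansion of sqrt(1575) is a_0 = 39 followed by the repeating block 1, 2, 5, 2, 1, 78 (period 6).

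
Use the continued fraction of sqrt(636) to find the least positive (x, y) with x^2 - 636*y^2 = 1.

(x, y) = (3505951, 139020)

First expand sqrt(636) as a continued fraction. With x_i = (sqrt(636) + m_i)/d_i and (m_0, d_0) = (0, 1): a_0 = floor(sqrt(636)) = 25, since 25^2 = 625 <= 636 < 676 = 26^2.
Iterate m_{i+1} = d_i*a_i - m_i, d_{i+1} = (636 - m_{i+1}^2)/d_i, a_{i+1} = floor((a_0 + m_{i+1})/d_{i+1}):
  m_1 = 1*25 - 0 = 25, d_1 = (636 - 25^2)/1 = 11/1 = 11, a_1 = floor((25 + 25)/11) = 4.
  m_2 = 11*4 - 25 = 19, d_2 = (636 - 19^2)/11 = 275/11 = 25, a_2 = floor((25 + 19)/25) = 1.
  m_3 = 25*1 - 19 = 6, d_3 = (636 - 6^2)/25 = 600/25 = 24, a_3 = floor((25 + 6)/24) = 1.
  m_4 = 24*1 - 6 = 18, d_4 = (636 - 18^2)/24 = 312/24 = 13, a_4 = floor((25 + 18)/13) = 3.
  m_5 = 13*3 - 18 = 21, d_5 = (636 - 21^2)/13 = 195/13 = 15, a_5 = floor((25 + 21)/15) = 3.
  m_6 = 15*3 - 21 = 24, d_6 = (636 - 24^2)/15 = 60/15 = 4, a_6 = floor((25 + 24)/4) = 12.
  m_7 = 4*12 - 24 = 24, d_7 = (636 - 24^2)/4 = 60/4 = 15, a_7 = floor((25 + 24)/15) = 3.
  m_8 = 15*3 - 24 = 21, d_8 = (636 - 21^2)/15 = 195/15 = 13, a_8 = floor((25 + 21)/13) = 3.
  m_9 = 13*3 - 21 = 18, d_9 = (636 - 18^2)/13 = 312/13 = 24, a_9 = floor((25 + 18)/24) = 1.
  m_10 = 24*1 - 18 = 6, d_10 = (636 - 6^2)/24 = 600/24 = 25, a_10 = floor((25 + 6)/25) = 1.
  m_11 = 25*1 - 6 = 19, d_11 = (636 - 19^2)/25 = 275/25 = 11, a_11 = floor((25 + 19)/11) = 4.
  m_12 = 11*4 - 19 = 25, d_12 = (636 - 25^2)/11 = 11/11 = 1, a_12 = floor((25 + 25)/1) = 50.
  m_13 = 1*50 - 25 = 25, d_13 = (636 - 25^2)/1 = 11/1 = 11: (m_13, d_13) = (m_1, d_1) = (25, 11), so from here the quotients repeat a_1, ..., a_12; the period length is 12.
So sqrt(636) = [25; (4, 1, 1, 3, 3, 12, 3, 3, 1, 1, 4, 50)] with period length k = 12.
k is even, so the fundamental solution of x^2 - 636y^2 = 1 is (p_{k-1}, q_{k-1}) = (p_11, q_11); compute convergents through index 11.
Convergents (p_i = a_i*p_{i-1} + p_{i-2}, q_i = a_i*q_{i-1} + q_{i-2} with p_{-2}=0, p_{-1}=1, q_{-2}=1, q_{-1}=0):
  i=0: a_0=25, p_0 = 25*1 + 0 = 25, q_0 = 25*0 + 1 = 1.
  i=1: a_1=4, p_1 = 4*25 + 1 = 101, q_1 = 4*1 + 0 = 4.
  i=2: a_2=1, p_2 = 1*101 + 25 = 126, q_2 = 1*4 + 1 = 5.
  i=3: a_3=1, p_3 = 1*126 + 101 = 227, q_3 = 1*5 + 4 = 9.
  i=4: a_4=3, p_4 = 3*227 + 126 = 807, q_4 = 3*9 + 5 = 32.
  i=5: a_5=3, p_5 = 3*807 + 227 = 2648, q_5 = 3*32 + 9 = 105.
  i=6: a_6=12, p_6 = 12*2648 + 807 = 32583, q_6 = 12*105 + 32 = 1292.
  i=7: a_7=3, p_7 = 3*32583 + 2648 = 100397, q_7 = 3*1292 + 105 = 3981.
  i=8: a_8=3, p_8 = 3*100397 + 32583 = 333774, q_8 = 3*3981 + 1292 = 13235.
  i=9: a_9=1, p_9 = 1*333774 + 100397 = 434171, q_9 = 1*13235 + 3981 = 17216.
  i=10: a_10=1, p_10 = 1*434171 + 333774 = 767945, q_10 = 1*17216 + 13235 = 30451.
  i=11: a_11=4, p_11 = 4*767945 + 434171 = 3505951, q_11 = 4*30451 + 17216 = 139020.
Check: 3505951^2 - 636*139020^2 = 12291692414401 - 12291692414400 = 1, so (x, y) = (3505951, 139020) solves the equation, and by the theorem it is the least positive solution.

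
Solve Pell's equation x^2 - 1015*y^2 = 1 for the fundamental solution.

First expand sqrt(1015) as a continued fraction. With x_i = (sqrt(1015) + m_i)/d_i and (m_0, d_0) = (0, 1): a_0 = floor(sqrt(1015)) = 31, since 31^2 = 961 <= 1015 < 1024 = 32^2.
Iterate m_{i+1} = d_i*a_i - m_i, d_{i+1} = (1015 - m_{i+1}^2)/d_i, a_{i+1} = floor((a_0 + m_{i+1})/d_{i+1}):
  m_1 = 1*31 - 0 = 31, d_1 = (1015 - 31^2)/1 = 54/1 = 54, a_1 = floor((31 + 31)/54) = 1.
  m_2 = 54*1 - 31 = 23, d_2 = (1015 - 23^2)/54 = 486/54 = 9, a_2 = floor((31 + 23)/9) = 6.
  m_3 = 9*6 - 23 = 31, d_3 = (1015 - 31^2)/9 = 54/9 = 6, a_3 = floor((31 + 31)/6) = 10.
  m_4 = 6*10 - 31 = 29, d_4 = (1015 - 29^2)/6 = 174/6 = 29, a_4 = floor((31 + 29)/29) = 2.
  m_5 = 29*2 - 29 = 29, d_5 = (1015 - 29^2)/29 = 174/29 = 6, a_5 = floor((31 + 29)/6) = 10.
  m_6 = 6*10 - 29 = 31, d_6 = (1015 - 31^2)/6 = 54/6 = 9, a_6 = floor((31 + 31)/9) = 6.
  m_7 = 9*6 - 31 = 23, d_7 = (1015 - 23^2)/9 = 486/9 = 54, a_7 = floor((31 + 23)/54) = 1.
  m_8 = 54*1 - 23 = 31, d_8 = (1015 - 31^2)/54 = 54/54 = 1, a_8 = floor((31 + 31)/1) = 62.
  m_9 = 1*62 - 31 = 31, d_9 = (1015 - 31^2)/1 = 54/1 = 54: (m_9, d_9) = (m_1, d_1) = (31, 54), so from here the quotients repeat a_1, ..., a_8; the period length is 8.
So sqrt(1015) = [31; (1, 6, 10, 2, 10, 6, 1, 62)] with period length k = 8.
k is even, so the fundamental solution of x^2 - 1015y^2 = 1 is (p_{k-1}, q_{k-1}) = (p_7, q_7); compute convergents through index 7.
Convergents (p_i = a_i*p_{i-1} + p_{i-2}, q_i = a_i*q_{i-1} + q_{i-2} with p_{-2}=0, p_{-1}=1, q_{-2}=1, q_{-1}=0):
  i=0: a_0=31, p_0 = 31*1 + 0 = 31, q_0 = 31*0 + 1 = 1.
  i=1: a_1=1, p_1 = 1*31 + 1 = 32, q_1 = 1*1 + 0 = 1.
  i=2: a_2=6, p_2 = 6*32 + 31 = 223, q_2 = 6*1 + 1 = 7.
  i=3: a_3=10, p_3 = 10*223 + 32 = 2262, q_3 = 10*7 + 1 = 71.
  i=4: a_4=2, p_4 = 2*2262 + 223 = 4747, q_4 = 2*71 + 7 = 149.
  i=5: a_5=10, p_5 = 10*4747 + 2262 = 49732, q_5 = 10*149 + 71 = 1561.
  i=6: a_6=6, p_6 = 6*49732 + 4747 = 303139, q_6 = 6*1561 + 149 = 9515.
  i=7: a_7=1, p_7 = 1*303139 + 49732 = 352871, q_7 = 1*9515 + 1561 = 11076.
Check: 352871^2 - 1015*11076^2 = 124517942641 - 124517942640 = 1, so (x, y) = (352871, 11076) solves the equation, and by the theorem it is the least positive solution.

(x, y) = (352871, 11076)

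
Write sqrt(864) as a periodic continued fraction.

[29; (2, 1, 1, 5, 1, 13, 1, 5, 1, 1, 2, 58)]

Write x_i = (sqrt(864) + m_i)/d_i with (m_0, d_0) = (0, 1). a_0 = floor(sqrt(864)) = 29, since 29^2 = 841 <= 864 < 900 = 30^2.
Iterate m_{i+1} = d_i*a_i - m_i, d_{i+1} = (864 - m_{i+1}^2)/d_i, a_{i+1} = floor((a_0 + m_{i+1})/d_{i+1}):
  m_1 = 1*29 - 0 = 29, d_1 = (864 - 29^2)/1 = 23/1 = 23, a_1 = floor((29 + 29)/23) = 2.
  m_2 = 23*2 - 29 = 17, d_2 = (864 - 17^2)/23 = 575/23 = 25, a_2 = floor((29 + 17)/25) = 1.
  m_3 = 25*1 - 17 = 8, d_3 = (864 - 8^2)/25 = 800/25 = 32, a_3 = floor((29 + 8)/32) = 1.
  m_4 = 32*1 - 8 = 24, d_4 = (864 - 24^2)/32 = 288/32 = 9, a_4 = floor((29 + 24)/9) = 5.
  m_5 = 9*5 - 24 = 21, d_5 = (864 - 21^2)/9 = 423/9 = 47, a_5 = floor((29 + 21)/47) = 1.
  m_6 = 47*1 - 21 = 26, d_6 = (864 - 26^2)/47 = 188/47 = 4, a_6 = floor((29 + 26)/4) = 13.
  m_7 = 4*13 - 26 = 26, d_7 = (864 - 26^2)/4 = 188/4 = 47, a_7 = floor((29 + 26)/47) = 1.
  m_8 = 47*1 - 26 = 21, d_8 = (864 - 21^2)/47 = 423/47 = 9, a_8 = floor((29 + 21)/9) = 5.
  m_9 = 9*5 - 21 = 24, d_9 = (864 - 24^2)/9 = 288/9 = 32, a_9 = floor((29 + 24)/32) = 1.
  m_10 = 32*1 - 24 = 8, d_10 = (864 - 8^2)/32 = 800/32 = 25, a_10 = floor((29 + 8)/25) = 1.
  m_11 = 25*1 - 8 = 17, d_11 = (864 - 17^2)/25 = 575/25 = 23, a_11 = floor((29 + 17)/23) = 2.
  m_12 = 23*2 - 17 = 29, d_12 = (864 - 29^2)/23 = 23/23 = 1, a_12 = floor((29 + 29)/1) = 58.
  m_13 = 1*58 - 29 = 29, d_13 = (864 - 29^2)/1 = 23/1 = 23: (m_13, d_13) = (m_1, d_1) = (29, 23), so from here the quotients repeat a_1, ..., a_12; the period length is 12.
Hence the expansion of sqrt(864) is a_0 = 29 followed by the repeating block 2, 1, 1, 5, 1, 13, 1, 5, 1, 1, 2, 58 (period 12).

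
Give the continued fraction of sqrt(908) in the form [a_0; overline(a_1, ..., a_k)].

Write x_i = (sqrt(908) + m_i)/d_i with (m_0, d_0) = (0, 1). a_0 = floor(sqrt(908)) = 30, since 30^2 = 900 <= 908 < 961 = 31^2.
Iterate m_{i+1} = d_i*a_i - m_i, d_{i+1} = (908 - m_{i+1}^2)/d_i, a_{i+1} = floor((a_0 + m_{i+1})/d_{i+1}):
  m_1 = 1*30 - 0 = 30, d_1 = (908 - 30^2)/1 = 8/1 = 8, a_1 = floor((30 + 30)/8) = 7.
  m_2 = 8*7 - 30 = 26, d_2 = (908 - 26^2)/8 = 232/8 = 29, a_2 = floor((30 + 26)/29) = 1.
  m_3 = 29*1 - 26 = 3, d_3 = (908 - 3^2)/29 = 899/29 = 31, a_3 = floor((30 + 3)/31) = 1.
  m_4 = 31*1 - 3 = 28, d_4 = (908 - 28^2)/31 = 124/31 = 4, a_4 = floor((30 + 28)/4) = 14.
  m_5 = 4*14 - 28 = 28, d_5 = (908 - 28^2)/4 = 124/4 = 31, a_5 = floor((30 + 28)/31) = 1.
  m_6 = 31*1 - 28 = 3, d_6 = (908 - 3^2)/31 = 899/31 = 29, a_6 = floor((30 + 3)/29) = 1.
  m_7 = 29*1 - 3 = 26, d_7 = (908 - 26^2)/29 = 232/29 = 8, a_7 = floor((30 + 26)/8) = 7.
  m_8 = 8*7 - 26 = 30, d_8 = (908 - 30^2)/8 = 8/8 = 1, a_8 = floor((30 + 30)/1) = 60.
  m_9 = 1*60 - 30 = 30, d_9 = (908 - 30^2)/1 = 8/1 = 8: (m_9, d_9) = (m_1, d_1) = (30, 8), so from here the quotients repeat a_1, ..., a_8; the period length is 8.
Hence the expansion of sqrt(908) is a_0 = 30 followed by the repeating block 7, 1, 1, 14, 1, 1, 7, 60 (period 8).

[30; overline(7, 1, 1, 14, 1, 1, 7, 60)]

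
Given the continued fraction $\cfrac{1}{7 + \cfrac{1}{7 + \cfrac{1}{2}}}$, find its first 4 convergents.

Using the convergent recurrence p_i = a_i*p_{i-1} + p_{i-2}, q_i = a_i*q_{i-1} + q_{i-2} with p_{-2}=0, p_{-1}=1, q_{-2}=1, q_{-1}=0:
  i=0: a_0=0, p_0 = 0*1 + 0 = 0, q_0 = 0*0 + 1 = 1.
  i=1: a_1=7, p_1 = 7*0 + 1 = 1, q_1 = 7*1 + 0 = 7.
  i=2: a_2=7, p_2 = 7*1 + 0 = 7, q_2 = 7*7 + 1 = 50.
  i=3: a_3=2, p_3 = 2*7 + 1 = 15, q_3 = 2*50 + 7 = 107.

0/1, 1/7, 7/50, 15/107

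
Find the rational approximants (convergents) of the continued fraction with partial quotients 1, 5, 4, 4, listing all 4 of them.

Using the convergent recurrence p_i = a_i*p_{i-1} + p_{i-2}, q_i = a_i*q_{i-1} + q_{i-2} with p_{-2}=0, p_{-1}=1, q_{-2}=1, q_{-1}=0:
  i=0: a_0=1, p_0 = 1*1 + 0 = 1, q_0 = 1*0 + 1 = 1.
  i=1: a_1=5, p_1 = 5*1 + 1 = 6, q_1 = 5*1 + 0 = 5.
  i=2: a_2=4, p_2 = 4*6 + 1 = 25, q_2 = 4*5 + 1 = 21.
  i=3: a_3=4, p_3 = 4*25 + 6 = 106, q_3 = 4*21 + 5 = 89.

1/1, 6/5, 25/21, 106/89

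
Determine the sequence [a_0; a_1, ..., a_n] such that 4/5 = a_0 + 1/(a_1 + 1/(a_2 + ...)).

[0; 1, 4]

Run the Euclidean algorithm on 4 and 5; the successive quotients are the partial quotients a_0, a_1, ... (each step inverts the fractional part left over by the previous one):
  4 = 0*5 + 4, so a_0 = 0.
  5 = 1*4 + 1, so a_1 = 1.
  4 = 4*1 + 0, so a_2 = 4.
The remainder reaches 0 after 3 divisions, so the expansion has 3 partial quotients, read off in order.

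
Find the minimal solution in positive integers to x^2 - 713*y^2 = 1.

First expand sqrt(713) as a continued fraction. With x_i = (sqrt(713) + m_i)/d_i and (m_0, d_0) = (0, 1): a_0 = floor(sqrt(713)) = 26, since 26^2 = 676 <= 713 < 729 = 27^2.
Iterate m_{i+1} = d_i*a_i - m_i, d_{i+1} = (713 - m_{i+1}^2)/d_i, a_{i+1} = floor((a_0 + m_{i+1})/d_{i+1}):
  m_1 = 1*26 - 0 = 26, d_1 = (713 - 26^2)/1 = 37/1 = 37, a_1 = floor((26 + 26)/37) = 1.
  m_2 = 37*1 - 26 = 11, d_2 = (713 - 11^2)/37 = 592/37 = 16, a_2 = floor((26 + 11)/16) = 2.
  m_3 = 16*2 - 11 = 21, d_3 = (713 - 21^2)/16 = 272/16 = 17, a_3 = floor((26 + 21)/17) = 2.
  m_4 = 17*2 - 21 = 13, d_4 = (713 - 13^2)/17 = 544/17 = 32, a_4 = floor((26 + 13)/32) = 1.
  m_5 = 32*1 - 13 = 19, d_5 = (713 - 19^2)/32 = 352/32 = 11, a_5 = floor((26 + 19)/11) = 4.
  m_6 = 11*4 - 19 = 25, d_6 = (713 - 25^2)/11 = 88/11 = 8, a_6 = floor((26 + 25)/8) = 6.
  m_7 = 8*6 - 25 = 23, d_7 = (713 - 23^2)/8 = 184/8 = 23, a_7 = floor((26 + 23)/23) = 2.
  m_8 = 23*2 - 23 = 23, d_8 = (713 - 23^2)/23 = 184/23 = 8, a_8 = floor((26 + 23)/8) = 6.
  m_9 = 8*6 - 23 = 25, d_9 = (713 - 25^2)/8 = 88/8 = 11, a_9 = floor((26 + 25)/11) = 4.
  m_10 = 11*4 - 25 = 19, d_10 = (713 - 19^2)/11 = 352/11 = 32, a_10 = floor((26 + 19)/32) = 1.
  m_11 = 32*1 - 19 = 13, d_11 = (713 - 13^2)/32 = 544/32 = 17, a_11 = floor((26 + 13)/17) = 2.
  m_12 = 17*2 - 13 = 21, d_12 = (713 - 21^2)/17 = 272/17 = 16, a_12 = floor((26 + 21)/16) = 2.
  m_13 = 16*2 - 21 = 11, d_13 = (713 - 11^2)/16 = 592/16 = 37, a_13 = floor((26 + 11)/37) = 1.
  m_14 = 37*1 - 11 = 26, d_14 = (713 - 26^2)/37 = 37/37 = 1, a_14 = floor((26 + 26)/1) = 52.
  m_15 = 1*52 - 26 = 26, d_15 = (713 - 26^2)/1 = 37/1 = 37: (m_15, d_15) = (m_1, d_1) = (26, 37), so from here the quotients repeat a_1, ..., a_14; the period length is 14.
So sqrt(713) = [26; (1, 2, 2, 1, 4, 6, 2, 6, 4, 1, 2, 2, 1, 52)] with period length k = 14.
k is even, so the fundamental solution of x^2 - 713y^2 = 1 is (p_{k-1}, q_{k-1}) = (p_13, q_13); compute convergents through index 13.
Convergents (p_i = a_i*p_{i-1} + p_{i-2}, q_i = a_i*q_{i-1} + q_{i-2} with p_{-2}=0, p_{-1}=1, q_{-2}=1, q_{-1}=0):
  i=0: a_0=26, p_0 = 26*1 + 0 = 26, q_0 = 26*0 + 1 = 1.
  i=1: a_1=1, p_1 = 1*26 + 1 = 27, q_1 = 1*1 + 0 = 1.
  i=2: a_2=2, p_2 = 2*27 + 26 = 80, q_2 = 2*1 + 1 = 3.
  i=3: a_3=2, p_3 = 2*80 + 27 = 187, q_3 = 2*3 + 1 = 7.
  i=4: a_4=1, p_4 = 1*187 + 80 = 267, q_4 = 1*7 + 3 = 10.
  i=5: a_5=4, p_5 = 4*267 + 187 = 1255, q_5 = 4*10 + 7 = 47.
  i=6: a_6=6, p_6 = 6*1255 + 267 = 7797, q_6 = 6*47 + 10 = 292.
  i=7: a_7=2, p_7 = 2*7797 + 1255 = 16849, q_7 = 2*292 + 47 = 631.
  i=8: a_8=6, p_8 = 6*16849 + 7797 = 108891, q_8 = 6*631 + 292 = 4078.
  i=9: a_9=4, p_9 = 4*108891 + 16849 = 452413, q_9 = 4*4078 + 631 = 16943.
  i=10: a_10=1, p_10 = 1*452413 + 108891 = 561304, q_10 = 1*16943 + 4078 = 21021.
  i=11: a_11=2, p_11 = 2*561304 + 452413 = 1575021, q_11 = 2*21021 + 16943 = 58985.
  i=12: a_12=2, p_12 = 2*1575021 + 561304 = 3711346, q_12 = 2*58985 + 21021 = 138991.
  i=13: a_13=1, p_13 = 1*3711346 + 1575021 = 5286367, q_13 = 1*138991 + 58985 = 197976.
Check: 5286367^2 - 713*197976^2 = 27945676058689 - 27945676058688 = 1, so (x, y) = (5286367, 197976) solves the equation, and by the theorem it is the least positive solution.

(x, y) = (5286367, 197976)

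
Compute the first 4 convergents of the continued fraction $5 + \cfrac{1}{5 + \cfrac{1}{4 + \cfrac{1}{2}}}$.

Using the convergent recurrence p_i = a_i*p_{i-1} + p_{i-2}, q_i = a_i*q_{i-1} + q_{i-2} with p_{-2}=0, p_{-1}=1, q_{-2}=1, q_{-1}=0:
  i=0: a_0=5, p_0 = 5*1 + 0 = 5, q_0 = 5*0 + 1 = 1.
  i=1: a_1=5, p_1 = 5*5 + 1 = 26, q_1 = 5*1 + 0 = 5.
  i=2: a_2=4, p_2 = 4*26 + 5 = 109, q_2 = 4*5 + 1 = 21.
  i=3: a_3=2, p_3 = 2*109 + 26 = 244, q_3 = 2*21 + 5 = 47.

5/1, 26/5, 109/21, 244/47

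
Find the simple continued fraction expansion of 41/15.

Run the Euclidean algorithm on 41 and 15; the successive quotients are the partial quotients a_0, a_1, ... (each step inverts the fractional part left over by the previous one):
  41 = 2*15 + 11, so a_0 = 2.
  15 = 1*11 + 4, so a_1 = 1.
  11 = 2*4 + 3, so a_2 = 2.
  4 = 1*3 + 1, so a_3 = 1.
  3 = 3*1 + 0, so a_4 = 3.
The remainder reaches 0 after 5 divisions, so the expansion has 5 partial quotients, read off in order.

[2; 1, 2, 1, 3]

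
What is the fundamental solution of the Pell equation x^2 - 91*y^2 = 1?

First expand sqrt(91) as a continued fraction. With x_i = (sqrt(91) + m_i)/d_i and (m_0, d_0) = (0, 1): a_0 = floor(sqrt(91)) = 9, since 9^2 = 81 <= 91 < 100 = 10^2.
Iterate m_{i+1} = d_i*a_i - m_i, d_{i+1} = (91 - m_{i+1}^2)/d_i, a_{i+1} = floor((a_0 + m_{i+1})/d_{i+1}):
  m_1 = 1*9 - 0 = 9, d_1 = (91 - 9^2)/1 = 10/1 = 10, a_1 = floor((9 + 9)/10) = 1.
  m_2 = 10*1 - 9 = 1, d_2 = (91 - 1^2)/10 = 90/10 = 9, a_2 = floor((9 + 1)/9) = 1.
  m_3 = 9*1 - 1 = 8, d_3 = (91 - 8^2)/9 = 27/9 = 3, a_3 = floor((9 + 8)/3) = 5.
  m_4 = 3*5 - 8 = 7, d_4 = (91 - 7^2)/3 = 42/3 = 14, a_4 = floor((9 + 7)/14) = 1.
  m_5 = 14*1 - 7 = 7, d_5 = (91 - 7^2)/14 = 42/14 = 3, a_5 = floor((9 + 7)/3) = 5.
  m_6 = 3*5 - 7 = 8, d_6 = (91 - 8^2)/3 = 27/3 = 9, a_6 = floor((9 + 8)/9) = 1.
  m_7 = 9*1 - 8 = 1, d_7 = (91 - 1^2)/9 = 90/9 = 10, a_7 = floor((9 + 1)/10) = 1.
  m_8 = 10*1 - 1 = 9, d_8 = (91 - 9^2)/10 = 10/10 = 1, a_8 = floor((9 + 9)/1) = 18.
  m_9 = 1*18 - 9 = 9, d_9 = (91 - 9^2)/1 = 10/1 = 10: (m_9, d_9) = (m_1, d_1) = (9, 10), so from here the quotients repeat a_1, ..., a_8; the period length is 8.
So sqrt(91) = [9; (1, 1, 5, 1, 5, 1, 1, 18)] with period length k = 8.
k is even, so the fundamental solution of x^2 - 91y^2 = 1 is (p_{k-1}, q_{k-1}) = (p_7, q_7); compute convergents through index 7.
Convergents (p_i = a_i*p_{i-1} + p_{i-2}, q_i = a_i*q_{i-1} + q_{i-2} with p_{-2}=0, p_{-1}=1, q_{-2}=1, q_{-1}=0):
  i=0: a_0=9, p_0 = 9*1 + 0 = 9, q_0 = 9*0 + 1 = 1.
  i=1: a_1=1, p_1 = 1*9 + 1 = 10, q_1 = 1*1 + 0 = 1.
  i=2: a_2=1, p_2 = 1*10 + 9 = 19, q_2 = 1*1 + 1 = 2.
  i=3: a_3=5, p_3 = 5*19 + 10 = 105, q_3 = 5*2 + 1 = 11.
  i=4: a_4=1, p_4 = 1*105 + 19 = 124, q_4 = 1*11 + 2 = 13.
  i=5: a_5=5, p_5 = 5*124 + 105 = 725, q_5 = 5*13 + 11 = 76.
  i=6: a_6=1, p_6 = 1*725 + 124 = 849, q_6 = 1*76 + 13 = 89.
  i=7: a_7=1, p_7 = 1*849 + 725 = 1574, q_7 = 1*89 + 76 = 165.
Check: 1574^2 - 91*165^2 = 2477476 - 2477475 = 1, so (x, y) = (1574, 165) solves the equation, and by the theorem it is the least positive solution.

(x, y) = (1574, 165)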